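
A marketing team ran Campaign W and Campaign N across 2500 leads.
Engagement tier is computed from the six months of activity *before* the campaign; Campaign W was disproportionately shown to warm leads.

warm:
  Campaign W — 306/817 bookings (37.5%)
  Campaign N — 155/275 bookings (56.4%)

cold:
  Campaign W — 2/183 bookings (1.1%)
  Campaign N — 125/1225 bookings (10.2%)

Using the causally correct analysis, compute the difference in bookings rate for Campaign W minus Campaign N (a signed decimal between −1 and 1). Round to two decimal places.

The stratified and pooled comparisons disagree (Campaign N wins within each engagement tier; Campaign W wins overall), so the answer turns on the causal role of engagement tier.
The imbalance in engagement tier arose from how leads were allocated, not from anything the campaign did; and engagement tier independently affects the outcome. The pooled gap is confounded — condition on engagement tier.
Adjusting over the population distribution of engagement tier: 0.437·(0.375−0.564) + 0.563·(0.011−0.102) = -0.134.

-0.13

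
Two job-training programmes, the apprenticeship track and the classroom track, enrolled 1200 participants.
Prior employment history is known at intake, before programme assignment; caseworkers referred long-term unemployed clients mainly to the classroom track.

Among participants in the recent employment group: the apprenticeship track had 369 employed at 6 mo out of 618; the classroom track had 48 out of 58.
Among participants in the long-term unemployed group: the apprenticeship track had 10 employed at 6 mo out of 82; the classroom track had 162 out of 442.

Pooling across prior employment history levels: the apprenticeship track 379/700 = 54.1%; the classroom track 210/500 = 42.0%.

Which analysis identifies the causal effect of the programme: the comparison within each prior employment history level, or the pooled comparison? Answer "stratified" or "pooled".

stratified

Prior employment history satisfies the back-door criterion: it is not a descendant of the programme, and it blocks the spurious path from programme to outcome. Adjusting for it (i.e., using the within-prior employment history rates) gives the causal effect.
Within each level — recent employment: 59.7% vs 82.8%; long-term unemployed: 12.2% vs 36.7% — the classroom track is higher every time.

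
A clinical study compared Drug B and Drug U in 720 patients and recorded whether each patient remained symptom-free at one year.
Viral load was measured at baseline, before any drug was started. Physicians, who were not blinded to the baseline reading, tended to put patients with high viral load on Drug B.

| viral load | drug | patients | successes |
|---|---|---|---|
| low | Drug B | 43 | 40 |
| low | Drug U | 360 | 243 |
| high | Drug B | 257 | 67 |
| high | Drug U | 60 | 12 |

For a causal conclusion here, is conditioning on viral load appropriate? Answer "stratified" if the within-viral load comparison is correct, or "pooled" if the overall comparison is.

Drug B is higher inside every viral load stratum but Drug U is higher in aggregate. Whether to stratify depends on how viral load relates to the drug.
Nothing the drug does changes viral load; the imbalance is an allocation artefact. With viral load also predicting the outcome, the pooled figure is confounded, and the within-stratum comparison is the causal one.
Within each level — low: 93.0% vs 67.5%; high: 26.1% vs 20.0% — Drug B is higher every time.

stratified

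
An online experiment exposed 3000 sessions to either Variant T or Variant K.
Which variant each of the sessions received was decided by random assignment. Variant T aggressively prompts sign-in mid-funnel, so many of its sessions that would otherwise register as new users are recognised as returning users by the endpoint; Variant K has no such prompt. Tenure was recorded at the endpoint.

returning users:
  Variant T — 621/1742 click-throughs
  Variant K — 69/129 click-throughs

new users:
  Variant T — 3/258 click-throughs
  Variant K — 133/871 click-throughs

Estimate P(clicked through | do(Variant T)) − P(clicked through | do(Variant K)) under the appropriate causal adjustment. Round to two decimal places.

Variant K is higher inside every user tenure stratum but Variant T is higher in aggregate. Whether to stratify depends on how user tenure relates to the variant.
User tenure here is a post-treatment variable shaped by the variant; conditioning on it would introduce bias rather than remove it. The overall comparison is the causal one.
The causal difference is the pooled difference: 0.312 − 0.202 = +0.110.

+0.11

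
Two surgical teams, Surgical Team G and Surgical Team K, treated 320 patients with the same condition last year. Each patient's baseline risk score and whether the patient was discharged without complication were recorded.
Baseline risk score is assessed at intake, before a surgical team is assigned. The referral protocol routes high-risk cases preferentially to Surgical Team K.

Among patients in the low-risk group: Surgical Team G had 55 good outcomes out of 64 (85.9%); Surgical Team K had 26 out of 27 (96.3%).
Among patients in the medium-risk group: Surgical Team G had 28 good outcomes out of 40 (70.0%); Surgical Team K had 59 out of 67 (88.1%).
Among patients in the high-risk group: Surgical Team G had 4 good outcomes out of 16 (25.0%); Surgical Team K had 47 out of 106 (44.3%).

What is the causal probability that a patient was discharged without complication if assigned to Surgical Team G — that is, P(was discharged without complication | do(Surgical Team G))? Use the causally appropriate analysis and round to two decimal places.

0.57

Here baseline risk score is a common cause — it drives both which surgical team a case falls under and the outcome. The crude comparison mixes populations; the stratum-specific rates are the causally relevant ones.
Standardising Surgical Team G to the population baseline risk score mix: 0.284·55/64 + 0.334·28/40 + 0.381·4/16 = 0.574.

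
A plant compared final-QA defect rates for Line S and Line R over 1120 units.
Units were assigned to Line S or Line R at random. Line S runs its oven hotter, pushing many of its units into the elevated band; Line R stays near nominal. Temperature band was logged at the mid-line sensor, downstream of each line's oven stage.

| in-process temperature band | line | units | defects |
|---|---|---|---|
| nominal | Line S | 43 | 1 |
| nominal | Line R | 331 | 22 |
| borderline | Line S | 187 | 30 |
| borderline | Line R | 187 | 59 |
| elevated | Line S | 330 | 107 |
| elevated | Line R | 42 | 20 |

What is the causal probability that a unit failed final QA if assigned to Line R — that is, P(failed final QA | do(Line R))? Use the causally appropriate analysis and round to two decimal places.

In-process temperature band is downstream of the line. One should not condition on a consequence of treatment, so the overall rates are the right comparison.
So P(outcome | do(Line R)) is just the pooled rate for Line R: 101/560 = 0.180.

0.18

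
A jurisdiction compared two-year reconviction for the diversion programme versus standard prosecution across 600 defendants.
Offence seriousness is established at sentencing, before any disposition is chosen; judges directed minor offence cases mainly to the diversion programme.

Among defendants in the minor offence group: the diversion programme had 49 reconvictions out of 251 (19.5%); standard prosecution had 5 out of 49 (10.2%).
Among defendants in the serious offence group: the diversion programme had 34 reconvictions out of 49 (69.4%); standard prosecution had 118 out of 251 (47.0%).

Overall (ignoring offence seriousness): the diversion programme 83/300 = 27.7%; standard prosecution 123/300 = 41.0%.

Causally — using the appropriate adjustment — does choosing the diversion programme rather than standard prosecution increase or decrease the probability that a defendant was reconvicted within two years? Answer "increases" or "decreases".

standard prosecution is lower inside every offence seriousness stratum but the diversion programme is lower in aggregate. Whether to stratify depends on how offence seriousness relates to the disposition.
Since offence seriousness is a pre-existing factor (not a product of the disposition) and it affects the outcome on its own, it is a confounder. The stratified rates, not the pooled rate, identify the causal effect.
Within each level — minor offence: 19.5% vs 10.2%; serious offence: 69.4% vs 47.0% — standard prosecution is lower every time.

increases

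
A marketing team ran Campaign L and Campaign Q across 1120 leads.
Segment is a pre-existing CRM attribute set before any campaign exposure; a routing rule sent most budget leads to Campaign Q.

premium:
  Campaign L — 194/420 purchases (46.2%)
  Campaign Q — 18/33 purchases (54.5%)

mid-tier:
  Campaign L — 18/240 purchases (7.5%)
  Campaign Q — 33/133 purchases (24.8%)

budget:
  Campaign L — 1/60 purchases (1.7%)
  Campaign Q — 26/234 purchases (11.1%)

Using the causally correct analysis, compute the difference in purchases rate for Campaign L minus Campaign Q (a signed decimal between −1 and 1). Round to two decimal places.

Within every customer segment level Campaign Q has the higher rate, yet pooled Campaign L does — Simpson's reversal.
Here customer segment is a common cause — it drives both which campaign a case falls under and the outcome. The crude comparison mixes populations; the stratum-specific rates are the causally relevant ones.
Adjusting over the population distribution of customer segment: 0.404·(0.462−0.545) + 0.333·(0.075−0.248) + 0.263·(0.017−0.111) = -0.116.

-0.12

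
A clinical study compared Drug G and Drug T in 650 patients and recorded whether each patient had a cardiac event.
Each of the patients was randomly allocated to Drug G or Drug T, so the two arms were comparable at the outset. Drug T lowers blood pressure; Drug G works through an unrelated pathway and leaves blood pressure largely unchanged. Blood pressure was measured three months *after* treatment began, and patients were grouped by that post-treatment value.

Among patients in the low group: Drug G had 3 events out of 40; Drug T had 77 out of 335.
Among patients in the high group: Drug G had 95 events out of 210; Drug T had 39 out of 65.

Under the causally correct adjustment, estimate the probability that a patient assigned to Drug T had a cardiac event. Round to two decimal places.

Blood pressure lies on the pathway drug → blood pressure → outcome, so adjusting for it blocks the indirect effect. For the total causal effect of drug, use the unadjusted pooled rates.
So P(outcome | do(Drug T)) is just the pooled rate for Drug T: 116/400 = 0.290.

0.29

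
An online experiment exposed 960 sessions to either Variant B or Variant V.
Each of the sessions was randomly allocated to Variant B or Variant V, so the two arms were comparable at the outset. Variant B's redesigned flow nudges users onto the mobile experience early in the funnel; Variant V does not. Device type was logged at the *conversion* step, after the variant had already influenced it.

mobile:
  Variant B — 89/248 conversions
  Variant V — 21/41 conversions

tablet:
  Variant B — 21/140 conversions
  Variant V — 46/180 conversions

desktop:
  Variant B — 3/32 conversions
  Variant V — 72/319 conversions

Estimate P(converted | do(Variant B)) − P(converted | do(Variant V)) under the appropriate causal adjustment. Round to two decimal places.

+0.01

Because the variant influences device type, device type is a post-treatment mediator, not a confounder. Stratifying on it would bias the estimate; the causal effect is the crude pooled difference.
The causal difference is the pooled difference: 0.269 − 0.257 = +0.012.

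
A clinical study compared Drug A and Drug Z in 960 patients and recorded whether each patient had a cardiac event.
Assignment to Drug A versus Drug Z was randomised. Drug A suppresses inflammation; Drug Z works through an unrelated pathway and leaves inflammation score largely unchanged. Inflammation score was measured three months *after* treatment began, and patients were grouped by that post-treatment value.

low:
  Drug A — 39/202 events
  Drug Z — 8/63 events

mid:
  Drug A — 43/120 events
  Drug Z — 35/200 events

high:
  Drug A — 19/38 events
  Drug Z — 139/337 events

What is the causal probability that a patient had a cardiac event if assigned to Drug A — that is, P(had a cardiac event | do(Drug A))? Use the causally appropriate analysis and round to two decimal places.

The distribution of inflammation score is itself part of what the drug does — it is an intermediate outcome. Holding it fixed would remove that part of the effect; the total effect is the pooled difference.
So P(outcome | do(Drug A)) is just the pooled rate for Drug A: 101/360 = 0.281.

0.28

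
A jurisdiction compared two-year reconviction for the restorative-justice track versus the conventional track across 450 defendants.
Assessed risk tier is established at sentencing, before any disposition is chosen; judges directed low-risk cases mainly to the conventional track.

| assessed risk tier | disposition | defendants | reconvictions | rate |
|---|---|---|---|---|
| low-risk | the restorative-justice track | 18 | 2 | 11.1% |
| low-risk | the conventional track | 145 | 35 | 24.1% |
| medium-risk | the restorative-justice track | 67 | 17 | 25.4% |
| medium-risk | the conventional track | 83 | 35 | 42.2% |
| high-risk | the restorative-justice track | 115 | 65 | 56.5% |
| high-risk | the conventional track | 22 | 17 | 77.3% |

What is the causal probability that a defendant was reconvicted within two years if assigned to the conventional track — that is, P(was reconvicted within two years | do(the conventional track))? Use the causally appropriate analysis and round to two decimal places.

0.46

Here assessed risk tier is a common cause — it drives both which disposition a case falls under and the outcome. The crude comparison mixes populations; the stratum-specific rates are the causally relevant ones.
Standardising the conventional track to the population assessed risk tier mix: 0.362·35/145 + 0.333·35/83 + 0.304·17/22 = 0.463.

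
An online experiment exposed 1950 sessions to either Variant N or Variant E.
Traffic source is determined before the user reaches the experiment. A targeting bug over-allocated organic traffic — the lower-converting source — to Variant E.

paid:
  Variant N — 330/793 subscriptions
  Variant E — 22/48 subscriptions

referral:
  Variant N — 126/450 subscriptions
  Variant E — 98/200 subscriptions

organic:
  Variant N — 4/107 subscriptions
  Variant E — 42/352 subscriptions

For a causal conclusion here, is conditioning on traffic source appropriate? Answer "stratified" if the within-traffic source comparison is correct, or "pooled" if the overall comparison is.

stratified

Here traffic source is a common cause — it drives both which variant a case falls under and the outcome. The crude comparison mixes populations; the stratum-specific rates are the causally relevant ones.
Within each level — paid: 41.6% vs 45.8%; referral: 28.0% vs 49.0%; organic: 3.7% vs 11.9% — Variant E is higher every time.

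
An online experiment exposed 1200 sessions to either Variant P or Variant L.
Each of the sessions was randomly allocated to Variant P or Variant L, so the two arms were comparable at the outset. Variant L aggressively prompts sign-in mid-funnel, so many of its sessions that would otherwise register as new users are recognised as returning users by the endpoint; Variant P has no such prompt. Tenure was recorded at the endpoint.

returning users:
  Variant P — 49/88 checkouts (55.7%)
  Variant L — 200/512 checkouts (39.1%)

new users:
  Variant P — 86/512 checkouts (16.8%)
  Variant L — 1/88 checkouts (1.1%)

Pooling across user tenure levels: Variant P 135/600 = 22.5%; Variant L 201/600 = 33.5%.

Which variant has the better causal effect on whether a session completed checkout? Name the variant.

User tenure here is a post-treatment variable shaped by the variant; conditioning on it would introduce bias rather than remove it. The overall comparison is the causal one.
Pooled: Variant P 22.5% vs Variant L 33.5%; Variant L is higher overall.

Variant L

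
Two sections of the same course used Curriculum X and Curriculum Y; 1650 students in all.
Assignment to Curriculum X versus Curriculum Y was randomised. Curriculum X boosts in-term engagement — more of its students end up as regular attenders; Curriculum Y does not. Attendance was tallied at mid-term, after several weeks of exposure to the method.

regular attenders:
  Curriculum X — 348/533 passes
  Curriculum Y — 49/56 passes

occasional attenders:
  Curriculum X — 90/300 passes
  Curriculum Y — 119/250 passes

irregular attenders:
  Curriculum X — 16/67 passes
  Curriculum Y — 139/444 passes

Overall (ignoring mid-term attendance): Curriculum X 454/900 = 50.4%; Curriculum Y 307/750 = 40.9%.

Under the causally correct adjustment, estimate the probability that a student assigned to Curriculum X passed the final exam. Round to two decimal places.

Curriculum Y is higher inside every mid-term attendance stratum but Curriculum X is higher in aggregate. Whether to stratify depends on how mid-term attendance relates to the teaching method.
Mid-term attendance is recorded after the teaching method and is itself shifted by it — it sits on the causal path from teaching method to outcome. Conditioning on a mediator would strip out part of the effect we want; the pooled comparison gives the total causal effect.
So P(outcome | do(Curriculum X)) is just the pooled rate for Curriculum X: 454/900 = 0.504.

0.50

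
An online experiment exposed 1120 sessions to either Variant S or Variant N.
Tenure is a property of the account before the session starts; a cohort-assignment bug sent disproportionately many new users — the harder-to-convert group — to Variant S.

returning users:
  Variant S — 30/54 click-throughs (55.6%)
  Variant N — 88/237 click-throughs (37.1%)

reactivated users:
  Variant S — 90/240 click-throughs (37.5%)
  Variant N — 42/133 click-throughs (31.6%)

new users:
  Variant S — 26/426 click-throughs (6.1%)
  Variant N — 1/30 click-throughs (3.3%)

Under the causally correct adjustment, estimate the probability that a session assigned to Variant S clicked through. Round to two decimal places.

0.29

The user tenure-specific comparison favours Variant S throughout, but the pooled figures favour Variant N. The question is whether to condition on user tenure.
User tenure satisfies the back-door criterion: it is not a descendant of the variant, and it blocks the spurious path from variant to outcome. Adjusting for it (i.e., using the within-user tenure rates) gives the causal effect.
Standardising Variant S to the population user tenure mix: 0.260·30/54 + 0.333·90/240 + 0.407·26/426 = 0.294.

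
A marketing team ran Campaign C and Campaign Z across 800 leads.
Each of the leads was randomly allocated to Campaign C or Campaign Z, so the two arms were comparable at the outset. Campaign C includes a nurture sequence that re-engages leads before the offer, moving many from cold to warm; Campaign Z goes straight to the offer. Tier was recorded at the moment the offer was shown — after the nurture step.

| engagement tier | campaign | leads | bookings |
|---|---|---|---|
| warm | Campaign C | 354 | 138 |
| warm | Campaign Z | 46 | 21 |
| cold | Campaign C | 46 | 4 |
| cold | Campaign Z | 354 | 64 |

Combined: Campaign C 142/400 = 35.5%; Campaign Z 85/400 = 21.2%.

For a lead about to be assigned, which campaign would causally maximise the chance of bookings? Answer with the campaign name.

Engagement tier is recorded after the campaign and is itself shifted by it — it sits on the causal path from campaign to outcome. Conditioning on a mediator would strip out part of the effect we want; the pooled comparison gives the total causal effect.
Pooled: Campaign C 35.5% vs Campaign Z 21.2%; Campaign C is higher overall.

Campaign C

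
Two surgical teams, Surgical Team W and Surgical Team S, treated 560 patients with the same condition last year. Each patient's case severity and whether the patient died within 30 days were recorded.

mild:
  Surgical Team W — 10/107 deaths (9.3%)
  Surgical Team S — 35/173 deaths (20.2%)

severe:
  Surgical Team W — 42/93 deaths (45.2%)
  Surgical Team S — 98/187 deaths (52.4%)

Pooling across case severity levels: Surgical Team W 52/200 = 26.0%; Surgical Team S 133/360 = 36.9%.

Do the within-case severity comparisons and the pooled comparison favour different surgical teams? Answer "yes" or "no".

Within each case severity level (mild 9.3% vs 20.2%; severe 45.2% vs 52.4%), Surgical Team W has the lower rate every time. Pooled: 26.0% vs 36.9% — Surgical Team W has the lower rate overall. They agree.

no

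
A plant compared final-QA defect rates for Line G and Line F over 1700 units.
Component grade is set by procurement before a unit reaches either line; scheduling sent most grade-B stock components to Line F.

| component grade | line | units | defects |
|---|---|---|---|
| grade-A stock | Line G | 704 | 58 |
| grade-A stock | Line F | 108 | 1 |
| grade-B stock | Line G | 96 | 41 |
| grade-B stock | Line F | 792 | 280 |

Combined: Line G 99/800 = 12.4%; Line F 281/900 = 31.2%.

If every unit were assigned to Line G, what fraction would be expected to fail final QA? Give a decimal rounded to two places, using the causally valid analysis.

0.26

Line F is lower inside every component grade stratum but Line G is lower in aggregate. Whether to stratify depends on how component grade relates to the line.
Since component grade is a pre-existing factor (not a product of the line) and it affects the outcome on its own, it is a confounder. The stratified rates, not the pooled rate, identify the causal effect.
Standardising Line G to the population component grade mix: 0.478·58/704 + 0.522·41/96 = 0.262.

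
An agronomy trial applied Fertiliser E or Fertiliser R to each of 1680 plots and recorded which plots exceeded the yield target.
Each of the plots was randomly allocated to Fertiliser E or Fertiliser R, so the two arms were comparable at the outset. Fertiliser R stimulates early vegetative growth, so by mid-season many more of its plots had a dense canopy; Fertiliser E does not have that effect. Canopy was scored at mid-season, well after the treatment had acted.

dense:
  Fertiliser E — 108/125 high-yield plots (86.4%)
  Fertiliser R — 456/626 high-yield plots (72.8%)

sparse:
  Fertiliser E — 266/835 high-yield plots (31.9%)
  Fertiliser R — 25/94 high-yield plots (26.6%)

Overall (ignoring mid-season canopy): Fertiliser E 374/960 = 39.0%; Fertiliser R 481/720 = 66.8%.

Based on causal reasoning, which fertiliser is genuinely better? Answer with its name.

Mid-season canopy lies on the pathway fertiliser → mid-season canopy → outcome, so adjusting for it blocks the indirect effect. For the total causal effect of fertiliser, use the unadjusted pooled rates.
Pooled: Fertiliser E 39.0% vs Fertiliser R 66.8%; Fertiliser R is higher overall.

Fertiliser R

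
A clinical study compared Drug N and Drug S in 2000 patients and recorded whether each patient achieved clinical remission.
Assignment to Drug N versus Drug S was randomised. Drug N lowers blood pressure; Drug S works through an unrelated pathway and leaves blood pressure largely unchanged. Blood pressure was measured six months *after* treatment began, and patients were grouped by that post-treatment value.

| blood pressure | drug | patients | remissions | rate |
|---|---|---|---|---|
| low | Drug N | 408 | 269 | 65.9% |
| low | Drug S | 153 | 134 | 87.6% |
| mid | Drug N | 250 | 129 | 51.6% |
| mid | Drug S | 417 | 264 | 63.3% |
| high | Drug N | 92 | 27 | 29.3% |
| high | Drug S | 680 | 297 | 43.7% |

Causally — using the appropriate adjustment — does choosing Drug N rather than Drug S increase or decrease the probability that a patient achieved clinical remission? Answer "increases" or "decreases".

The blood pressure-specific comparison favours Drug S throughout, but the pooled figures favour Drug N. The question is whether to condition on blood pressure.
Blood pressure is recorded after the drug and is itself shifted by it — it sits on the causal path from drug to outcome. Conditioning on a mediator would strip out part of the effect we want; the pooled comparison gives the total causal effect.
Pooled: Drug N 56.7% vs Drug S 55.6%; Drug N is higher overall.

increases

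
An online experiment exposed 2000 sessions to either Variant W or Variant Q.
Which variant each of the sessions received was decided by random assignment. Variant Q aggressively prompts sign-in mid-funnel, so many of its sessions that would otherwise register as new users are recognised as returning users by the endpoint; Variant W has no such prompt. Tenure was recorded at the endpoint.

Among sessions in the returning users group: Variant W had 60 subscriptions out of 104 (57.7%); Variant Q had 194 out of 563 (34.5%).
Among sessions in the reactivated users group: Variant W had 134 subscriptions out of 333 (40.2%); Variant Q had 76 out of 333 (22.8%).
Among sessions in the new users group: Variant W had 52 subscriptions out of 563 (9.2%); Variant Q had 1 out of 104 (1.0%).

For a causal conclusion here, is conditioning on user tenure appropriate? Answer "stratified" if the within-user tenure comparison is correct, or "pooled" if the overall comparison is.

User tenure here is a post-treatment variable shaped by the variant; conditioning on it would introduce bias rather than remove it. The overall comparison is the causal one.
Pooled: Variant W 24.6% vs Variant Q 27.1%; Variant Q is higher overall.

pooled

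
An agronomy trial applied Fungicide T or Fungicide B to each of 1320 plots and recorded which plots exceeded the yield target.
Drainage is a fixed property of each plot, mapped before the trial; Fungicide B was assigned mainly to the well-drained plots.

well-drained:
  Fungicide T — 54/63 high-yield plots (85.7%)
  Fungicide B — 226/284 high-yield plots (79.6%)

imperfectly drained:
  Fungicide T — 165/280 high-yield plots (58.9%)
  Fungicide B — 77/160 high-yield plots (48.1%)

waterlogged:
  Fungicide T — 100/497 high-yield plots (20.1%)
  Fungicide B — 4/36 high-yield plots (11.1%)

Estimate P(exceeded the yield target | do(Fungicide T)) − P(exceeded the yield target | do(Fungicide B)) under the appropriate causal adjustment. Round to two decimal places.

Since field drainage is a pre-existing factor (not a product of the fungicide) and it affects the outcome on its own, it is a confounder. The stratified rates, not the pooled rate, identify the causal effect.
Adjusting over the population distribution of field drainage: 0.263·(0.857−0.796) + 0.333·(0.589−0.481) + 0.404·(0.201−0.111) = +0.089.

+0.09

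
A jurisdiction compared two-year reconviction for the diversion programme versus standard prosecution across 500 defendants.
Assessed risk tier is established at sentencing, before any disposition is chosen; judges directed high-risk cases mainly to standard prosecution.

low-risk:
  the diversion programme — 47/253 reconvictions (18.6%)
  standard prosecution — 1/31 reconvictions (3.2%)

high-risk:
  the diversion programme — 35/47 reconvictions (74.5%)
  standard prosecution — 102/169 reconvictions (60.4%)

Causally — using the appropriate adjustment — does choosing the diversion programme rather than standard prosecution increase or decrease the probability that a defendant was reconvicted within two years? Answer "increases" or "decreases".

increases

The stratified and pooled comparisons disagree (standard prosecution wins within each assessed risk tier; the diversion programme wins overall), so the answer turns on the causal role of assessed risk tier.
Since assessed risk tier is a pre-existing factor (not a product of the disposition) and it affects the outcome on its own, it is a confounder. The stratified rates, not the pooled rate, identify the causal effect.
Within each level — low-risk: 18.6% vs 3.2%; high-risk: 74.5% vs 60.4% — standard prosecution is lower every time.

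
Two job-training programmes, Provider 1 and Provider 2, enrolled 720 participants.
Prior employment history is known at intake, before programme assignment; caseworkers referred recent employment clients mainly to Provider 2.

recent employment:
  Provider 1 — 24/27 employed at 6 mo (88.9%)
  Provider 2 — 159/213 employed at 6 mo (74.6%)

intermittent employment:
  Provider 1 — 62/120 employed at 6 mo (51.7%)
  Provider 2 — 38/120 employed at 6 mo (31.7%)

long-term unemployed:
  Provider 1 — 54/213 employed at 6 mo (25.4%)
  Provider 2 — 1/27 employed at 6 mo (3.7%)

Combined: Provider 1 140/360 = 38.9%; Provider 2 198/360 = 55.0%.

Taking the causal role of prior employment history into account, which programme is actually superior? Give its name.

The prior employment history-specific comparison favours Provider 1 throughout, but the pooled figures favour Provider 2. The question is whether to condition on prior employment history.
Since prior employment history is a pre-existing factor (not a product of the programme) and it affects the outcome on its own, it is a confounder. The stratified rates, not the pooled rate, identify the causal effect.
Within each level — recent employment: 88.9% vs 74.6%; intermittent employment: 51.7% vs 31.7%; long-term unemployed: 25.4% vs 3.7% — Provider 1 is higher every time.

Provider 1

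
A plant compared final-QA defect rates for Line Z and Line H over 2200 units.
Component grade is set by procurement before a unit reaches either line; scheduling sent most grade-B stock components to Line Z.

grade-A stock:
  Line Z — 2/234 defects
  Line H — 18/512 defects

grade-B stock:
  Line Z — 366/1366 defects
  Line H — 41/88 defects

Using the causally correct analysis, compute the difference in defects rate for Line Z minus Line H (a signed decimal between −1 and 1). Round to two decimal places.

Component grade is set before the line has any effect — it is not caused by the line — and it independently drives the outcome. That makes it a confounder, so the causal comparison is within component grade levels.
Adjusting over the population distribution of component grade: 0.339·(0.009−0.035) + 0.661·(0.268−0.466) = -0.140.

-0.14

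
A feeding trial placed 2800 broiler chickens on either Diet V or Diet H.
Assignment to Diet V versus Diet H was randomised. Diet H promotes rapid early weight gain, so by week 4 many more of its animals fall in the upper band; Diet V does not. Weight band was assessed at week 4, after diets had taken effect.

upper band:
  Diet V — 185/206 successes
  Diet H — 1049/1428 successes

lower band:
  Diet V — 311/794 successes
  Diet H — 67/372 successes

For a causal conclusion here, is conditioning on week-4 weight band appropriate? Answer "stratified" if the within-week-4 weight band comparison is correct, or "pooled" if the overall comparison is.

Week-4 weight band lies on the pathway diet → week-4 weight band → outcome, so adjusting for it blocks the indirect effect. For the total causal effect of diet, use the unadjusted pooled rates.
Pooled: Diet V 49.6% vs Diet H 62.0%; Diet H is higher overall.

pooled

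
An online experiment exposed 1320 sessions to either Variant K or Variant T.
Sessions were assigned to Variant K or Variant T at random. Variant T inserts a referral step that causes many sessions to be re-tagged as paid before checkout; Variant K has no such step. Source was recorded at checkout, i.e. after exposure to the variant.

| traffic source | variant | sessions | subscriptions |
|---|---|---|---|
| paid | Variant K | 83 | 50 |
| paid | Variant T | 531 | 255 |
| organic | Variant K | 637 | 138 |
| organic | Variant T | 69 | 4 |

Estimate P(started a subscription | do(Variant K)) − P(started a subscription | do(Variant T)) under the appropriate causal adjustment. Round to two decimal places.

Stratifying would compare variants among sessions the variants themselves sorted into traffic source groups — a form of selection on an intermediate. The unconditioned pooled rates give the total causal effect.
The causal difference is the pooled difference: 0.261 − 0.432 = -0.171.

-0.17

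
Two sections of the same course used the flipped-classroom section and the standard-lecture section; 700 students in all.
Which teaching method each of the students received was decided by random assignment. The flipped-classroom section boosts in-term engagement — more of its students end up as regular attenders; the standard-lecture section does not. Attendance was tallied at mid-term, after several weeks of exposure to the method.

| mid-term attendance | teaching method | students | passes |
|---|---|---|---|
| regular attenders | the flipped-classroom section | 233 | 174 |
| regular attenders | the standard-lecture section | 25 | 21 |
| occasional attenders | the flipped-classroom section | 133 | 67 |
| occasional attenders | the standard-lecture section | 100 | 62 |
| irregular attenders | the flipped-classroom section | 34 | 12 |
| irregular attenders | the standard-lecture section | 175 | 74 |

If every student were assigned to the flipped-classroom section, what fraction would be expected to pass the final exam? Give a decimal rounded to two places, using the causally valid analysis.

Stratifying would compare teaching methods among students the teaching methods themselves sorted into mid-term attendance groups — a form of selection on an intermediate. The unconditioned pooled rates give the total causal effect.
So P(outcome | do(the flipped-classroom section)) is just the pooled rate for the flipped-classroom section: 253/400 = 0.632.

0.63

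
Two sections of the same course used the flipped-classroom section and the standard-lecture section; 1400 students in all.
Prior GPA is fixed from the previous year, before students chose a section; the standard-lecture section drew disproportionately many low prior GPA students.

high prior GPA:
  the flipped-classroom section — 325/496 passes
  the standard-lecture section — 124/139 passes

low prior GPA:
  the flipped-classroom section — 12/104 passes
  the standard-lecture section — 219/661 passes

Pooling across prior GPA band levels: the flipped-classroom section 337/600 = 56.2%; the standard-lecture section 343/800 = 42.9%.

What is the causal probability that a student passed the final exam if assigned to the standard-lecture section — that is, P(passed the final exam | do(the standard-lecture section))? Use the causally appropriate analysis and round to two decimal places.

The stratified and pooled comparisons disagree (the standard-lecture section wins within each prior GPA band; the flipped-classroom section wins overall), so the answer turns on the causal role of prior GPA band.
Prior GPA band satisfies the back-door criterion: it is not a descendant of the teaching method, and it blocks the spurious path from teaching method to outcome. Adjusting for it (i.e., using the within-prior GPA band rates) gives the causal effect.
Standardising the standard-lecture section to the population prior GPA band mix: 0.454·124/139 + 0.546·219/661 = 0.586.

0.59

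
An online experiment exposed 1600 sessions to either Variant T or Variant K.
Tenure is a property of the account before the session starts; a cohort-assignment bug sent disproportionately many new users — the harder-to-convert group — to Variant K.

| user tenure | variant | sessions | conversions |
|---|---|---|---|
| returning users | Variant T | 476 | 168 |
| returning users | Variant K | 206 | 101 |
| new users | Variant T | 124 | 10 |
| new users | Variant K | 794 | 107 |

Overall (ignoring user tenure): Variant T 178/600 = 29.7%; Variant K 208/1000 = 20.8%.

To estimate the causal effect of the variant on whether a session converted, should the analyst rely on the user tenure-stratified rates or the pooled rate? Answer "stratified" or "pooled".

The user tenure-specific comparison favours Variant K throughout, but the pooled figures favour Variant T. The question is whether to condition on user tenure.
User tenure is set before the variant has any effect — it is not caused by the variant — and it independently drives the outcome. That makes it a confounder, so the causal comparison is within user tenure levels.
Within each level — returning users: 35.3% vs 49.0%; new users: 8.1% vs 13.5% — Variant K is higher every time.

stratified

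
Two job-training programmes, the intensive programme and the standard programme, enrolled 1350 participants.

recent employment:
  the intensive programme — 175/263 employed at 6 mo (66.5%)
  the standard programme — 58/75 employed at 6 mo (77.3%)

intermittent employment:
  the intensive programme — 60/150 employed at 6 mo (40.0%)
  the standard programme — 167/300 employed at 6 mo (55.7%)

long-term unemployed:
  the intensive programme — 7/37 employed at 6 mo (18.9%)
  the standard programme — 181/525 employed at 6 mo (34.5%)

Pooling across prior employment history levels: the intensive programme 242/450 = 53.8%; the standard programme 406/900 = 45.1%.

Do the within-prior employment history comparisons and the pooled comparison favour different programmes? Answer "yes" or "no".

Within each prior employment history level (recent employment 66.5% vs 77.3%; intermittent employment 40.0% vs 55.7%; long-term unemployed 18.9% vs 34.5%), the standard programme has the higher rate every time. Pooled: 53.8% vs 45.1% — the intensive programme has the higher rate overall. The two comparisons disagree.

yes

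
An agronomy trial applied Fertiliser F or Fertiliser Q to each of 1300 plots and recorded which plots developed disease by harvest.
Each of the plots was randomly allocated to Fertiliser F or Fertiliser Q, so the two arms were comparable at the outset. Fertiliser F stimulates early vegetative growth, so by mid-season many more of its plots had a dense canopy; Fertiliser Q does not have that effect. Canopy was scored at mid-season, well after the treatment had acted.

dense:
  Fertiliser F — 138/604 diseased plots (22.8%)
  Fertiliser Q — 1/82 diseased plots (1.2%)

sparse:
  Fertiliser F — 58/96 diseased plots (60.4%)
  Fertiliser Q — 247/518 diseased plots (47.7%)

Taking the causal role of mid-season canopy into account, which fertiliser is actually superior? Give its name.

Fertiliser F

Within every mid-season canopy level Fertiliser Q has the lower rate, yet pooled Fertiliser F does — Simpson's reversal.
Because the fertiliser influences mid-season canopy, mid-season canopy is a post-treatment mediator, not a confounder. Stratifying on it would bias the estimate; the causal effect is the crude pooled difference.
Pooled: Fertiliser F 28.0% vs Fertiliser Q 41.3%; Fertiliser F is lower overall.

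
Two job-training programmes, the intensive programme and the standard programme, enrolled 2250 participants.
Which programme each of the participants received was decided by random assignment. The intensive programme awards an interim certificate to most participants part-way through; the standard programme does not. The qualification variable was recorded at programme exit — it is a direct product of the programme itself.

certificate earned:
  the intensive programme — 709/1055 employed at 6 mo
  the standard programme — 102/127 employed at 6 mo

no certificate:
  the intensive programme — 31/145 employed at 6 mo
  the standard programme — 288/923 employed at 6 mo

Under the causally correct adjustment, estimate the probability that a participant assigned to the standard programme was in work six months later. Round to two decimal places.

the standard programme is higher inside every qualification attained during the programme stratum but the intensive programme is higher in aggregate. Whether to stratify depends on how qualification attained during the programme relates to the programme.
Because the programme influences qualification attained during the programme, qualification attained during the programme is a post-treatment mediator, not a confounder. Stratifying on it would bias the estimate; the causal effect is the crude pooled difference.
So P(outcome | do(the standard programme)) is just the pooled rate for the standard programme: 390/1050 = 0.371.

0.37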